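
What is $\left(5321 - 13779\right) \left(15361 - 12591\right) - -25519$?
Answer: $-23403141$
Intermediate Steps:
$\left(5321 - 13779\right) \left(15361 - 12591\right) - -25519 = \left(-8458\right) 2770 + 25519 = -23428660 + 25519 = -23403141$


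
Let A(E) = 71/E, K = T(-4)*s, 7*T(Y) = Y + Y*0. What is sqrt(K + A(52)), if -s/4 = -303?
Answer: I*sqrt(22895509)/182 ≈ 26.291*I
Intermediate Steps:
s = 1212 (s = -4*(-303) = 1212)
T(Y) = Y/7 (T(Y) = (Y + Y*0)/7 = (Y + 0)/7 = Y/7)
K = -4848/7 (K = ((1/7)*(-4))*1212 = -4/7*1212 = -4848/7 ≈ -692.57)
sqrt(K + A(52)) = sqrt(-4848/7 + 71/52) = sqrt(-251599/364) = I*sqrt(22895509)/182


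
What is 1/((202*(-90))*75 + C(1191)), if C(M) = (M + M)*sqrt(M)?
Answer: -12625/17151616727 - 397*sqrt(1191)/308729101086 ≈ -7.8046e-7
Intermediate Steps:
C(M) = 2*M**(3/2) (C(M) = (2*M)*sqrt(M) = 2*M**(3/2))
1/((202*(-90))*75 + C(1191)) = 1/((202*(-90))*75 + 2*1191**(3/2)) = 1/(-18180*75 + 2*(1191*sqrt(1191))) = 1/(-1363500 + 2382*sqrt(1191))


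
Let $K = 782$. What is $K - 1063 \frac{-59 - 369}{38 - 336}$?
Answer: $- \frac{110964}{149} \approx -744.72$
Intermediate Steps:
$K - 1063 \frac{-59 - 369}{38 - 336} = 782 - 1063 \frac{-59 - 369}{38 - 336} = 782 - 1063 \left(- \frac{428}{-298}\right) = 782 - 1063 \left(\left(-428\right) \left(- \frac{1}{298}\right)\right) = 782 - \frac{227482}{149} = - \frac{110964}{149}$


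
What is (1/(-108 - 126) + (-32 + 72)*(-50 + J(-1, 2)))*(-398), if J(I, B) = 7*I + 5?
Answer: 96857479/117 ≈ 8.2784e+5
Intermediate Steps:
J(I, B) = 5 + 7*I
(1/(-108 - 126) + (-32 + 72)*(-50 + J(-1, 2)))*(-398) = (1/(-108 - 126) + (-32 + 72)*(-50 + (5 + 7*(-1))))*(-398) = (1/(-234) + 40*(-50 + (5 - 7)))*(-398) = (-1/234 + 40*(-50 - 2))*(-398) = (-1/234 + 40*(-52))*(-398) = (-1/234 - 2080)*(-398) = -486721/234*(-398) = 96857479/117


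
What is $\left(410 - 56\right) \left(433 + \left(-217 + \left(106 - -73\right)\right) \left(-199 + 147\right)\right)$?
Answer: $852786$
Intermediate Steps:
$\left(410 - 56\right) \left(433 + \left(-217 + \left(106 - -73\right)\right) \left(-199 + 147\right)\right) = 354 \left(433 + \left(-217 + \left(106 + 73\right)\right) \left(-52\right)\right) = 354 \left(433 + \left(-217 + 179\right) \left(-52\right)\right) = 354 \left(433 - -1976\right) = 354 \left(433 + 1976\right) = 354 \cdot 2409 = 852786$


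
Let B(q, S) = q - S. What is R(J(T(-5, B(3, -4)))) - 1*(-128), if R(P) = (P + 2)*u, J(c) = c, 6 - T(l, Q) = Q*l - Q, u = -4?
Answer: -72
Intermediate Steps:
T(l, Q) = 6 + Q - Q*l (T(l, Q) = 6 - (Q*l - Q) = 6 - (-Q + Q*l) = 6 + (Q - Q*l) = 6 + Q - Q*l)
R(P) = -8 - 4*P (R(P) = (P + 2)*(-4) = (2 + P)*(-4) = -8 - 4*P)
R(J(T(-5, B(3, -4)))) - 1*(-128) = (-8 - 4*(6 + (3 - 1*(-4)) - 1*(3 - 1*(-4))*(-5))) - 1*(-128) = (-8 - 4*(6 + (3 + 4) - 1*(3 + 4)*(-5))) + 128 = (-8 - 4*(6 + 7 - 1*7*(-5))) + 128 = (-8 - 4*(6 + 7 + 35)) + 128 = (-8 - 4*48) + 128 = (-8 - 192) + 128 = -200 + 128 = -72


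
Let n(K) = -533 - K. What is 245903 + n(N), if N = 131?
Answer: 245239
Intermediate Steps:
245903 + n(N) = 245903 + (-533 - 1*131) = 245903 + (-533 - 131) = 245903 - 664 = 245239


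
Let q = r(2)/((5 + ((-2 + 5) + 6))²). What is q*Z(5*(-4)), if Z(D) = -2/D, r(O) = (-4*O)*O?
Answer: -2/245 ≈ -0.0081633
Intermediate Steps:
r(O) = -4*O²
q = -4/49 (q = (-4*2²)/((5 + ((-2 + 5) + 6))²) = (-4*4)/((5 + (3 + 6))²) = -16/(5 + 9)² = -16/(14²) = -16/196 = -16*1/196 = -4/49 ≈ -0.081633)
q*Z(5*(-4)) = -(-8)/(49*(5*(-4))) = -(-8)/(49*(-20)) = -(-8)*(-1)/(49*20) = -4/49*⅒ = -2/245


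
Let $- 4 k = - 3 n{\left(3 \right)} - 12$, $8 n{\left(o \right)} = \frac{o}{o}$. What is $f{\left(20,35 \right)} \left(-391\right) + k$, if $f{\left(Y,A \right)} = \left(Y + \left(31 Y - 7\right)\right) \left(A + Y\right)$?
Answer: $- \frac{435605181}{32} \approx -1.3613 \cdot 10^{7}$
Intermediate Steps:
$n{\left(o \right)} = \frac{1}{8}$ ($n{\left(o \right)} = \frac{o \frac{1}{o}}{8} = \frac{1}{8} \cdot 1 = \frac{1}{8}$)
$f{\left(Y,A \right)} = \left(-7 + 32 Y\right) \left(A + Y\right)$ ($f{\left(Y,A \right)} = \left(Y + \left(-7 + 31 Y\right)\right) \left(A + Y\right) = \left(-7 + 32 Y\right) \left(A + Y\right)$)
$k = \frac{99}{32}$ ($k = - \frac{\left(-3\right) \frac{1}{8} - 12}{4} = - \frac{- \frac{3}{8} - 12}{4} = \left(- \frac{1}{4}\right) \left(- \frac{99}{8}\right) = \frac{99}{32} \approx 3.0938$)
$f{\left(20,35 \right)} \left(-391\right) + k = \left(\left(-7\right) 35 - 140 + 32 \cdot 20^{2} + 32 \cdot 35 \cdot 20\right) \left(-391\right) + \frac{99}{32} = \left(-245 - 140 + 32 \cdot 400 + 22400\right) \left(-391\right) + \frac{99}{32} = \left(-245 - 140 + 12800 + 22400\right) \left(-391\right) + \frac{99}{32} = 34815 \left(-391\right) + \frac{99}{32} = -13612665 + \frac{99}{32} = - \frac{435605181}{32}$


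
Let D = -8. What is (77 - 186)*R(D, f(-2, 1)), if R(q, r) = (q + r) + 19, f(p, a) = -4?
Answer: -763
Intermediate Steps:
R(q, r) = 19 + q + r
(77 - 186)*R(D, f(-2, 1)) = (77 - 186)*(19 - 8 - 4) = -109*7 = -763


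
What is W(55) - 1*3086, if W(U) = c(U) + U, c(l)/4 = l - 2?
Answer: -2819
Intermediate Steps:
c(l) = -8 + 4*l (c(l) = 4*(l - 2) = 4*(-2 + l) = -8 + 4*l)
W(U) = -8 + 5*U (W(U) = (-8 + 4*U) + U = -8 + 5*U)
W(55) - 1*3086 = (-8 + 5*55) - 1*3086 = (-8 + 275) - 3086 = 267 - 3086 = -2819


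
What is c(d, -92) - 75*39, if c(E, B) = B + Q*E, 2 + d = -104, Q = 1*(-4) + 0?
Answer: -2593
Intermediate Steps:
Q = -4 (Q = -4 + 0 = -4)
d = -106 (d = -2 - 104 = -106)
c(E, B) = B - 4*E
c(d, -92) - 75*39 = (-92 - 4*(-106)) - 75*39 = (-92 + 424) - 1*2925 = 332 - 2925 = -2593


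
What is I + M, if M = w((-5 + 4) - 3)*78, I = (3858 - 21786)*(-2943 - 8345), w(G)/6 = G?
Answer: 202369392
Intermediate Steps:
w(G) = 6*G
I = 202371264 (I = -17928*(-11288) = 202371264)
M = -1872 (M = (6*((-5 + 4) - 3))*78 = (6*(-1 - 3))*78 = (6*(-4))*78 = -24*78 = -1872)
I + M = 202371264 - 1872 = 202369392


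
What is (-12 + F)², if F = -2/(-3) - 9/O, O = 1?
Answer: 3721/9 ≈ 413.44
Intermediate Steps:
F = -25/3 (F = -2/(-3) - 9/1 = -2*(-⅓) - 9*1 = ⅔ - 9 = -25/3 ≈ -8.3333)
(-12 + F)² = (-12 - 25/3)² = (-61/3)² = 3721/9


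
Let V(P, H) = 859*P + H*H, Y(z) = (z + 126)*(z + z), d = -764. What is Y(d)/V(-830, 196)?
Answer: -487432/337277 ≈ -1.4452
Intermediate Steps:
Y(z) = 2*z*(126 + z) (Y(z) = (126 + z)*(2*z) = 2*z*(126 + z))
V(P, H) = H² + 859*P (V(P, H) = 859*P + H² = H² + 859*P)
Y(d)/V(-830, 196) = (2*(-764)*(126 - 764))/(196² + 859*(-830)) = (2*(-764)*(-638))/(38416 - 712970) = 974864/(-674554) = 974864*(-1/674554) = -487432/337277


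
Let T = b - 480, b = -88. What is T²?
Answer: 322624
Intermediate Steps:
T = -568 (T = -88 - 480 = -568)
T² = (-568)² = 322624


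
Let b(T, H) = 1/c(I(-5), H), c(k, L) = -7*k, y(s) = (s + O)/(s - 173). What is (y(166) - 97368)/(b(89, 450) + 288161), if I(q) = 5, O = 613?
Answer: -3411775/10085634 ≈ -0.33828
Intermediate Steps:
y(s) = (613 + s)/(-173 + s) (y(s) = (s + 613)/(s - 173) = (613 + s)/(-173 + s))
b(T, H) = -1/35 (b(T, H) = 1/(-7*5) = 1/(-35) = -1/35)
(y(166) - 97368)/(b(89, 450) + 288161) = ((613 + 166)/(-173 + 166) - 97368)/(-1/35 + 288161) = (779/(-7) - 97368)/(10085634/35) = (-1/7*779 - 97368)*(35/10085634) = (-779/7 - 97368)*(35/10085634) = -682355/7*35/10085634 = -3411775/10085634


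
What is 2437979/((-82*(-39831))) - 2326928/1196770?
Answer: -2341188571973/1954410380670 ≈ -1.1979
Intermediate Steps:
2437979/((-82*(-39831))) - 2326928/1196770 = 2437979/3266142 - 2326928*1/1196770 = 2437979*(1/3266142) - 1163464/598385 = 2437979/3266142 - 1163464/598385 = -2341188571973/1954410380670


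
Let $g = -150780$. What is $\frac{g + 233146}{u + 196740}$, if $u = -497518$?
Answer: $- \frac{41183}{150389} \approx -0.27384$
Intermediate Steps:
$\frac{g + 233146}{u + 196740} = \frac{-150780 + 233146}{-497518 + 196740} = \frac{82366}{-300778} = 82366 \left(- \frac{1}{300778}\right) = - \frac{41183}{150389}$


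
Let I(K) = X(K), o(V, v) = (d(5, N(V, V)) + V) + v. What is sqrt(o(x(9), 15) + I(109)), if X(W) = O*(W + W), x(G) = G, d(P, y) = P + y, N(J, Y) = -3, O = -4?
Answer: 3*I*sqrt(94) ≈ 29.086*I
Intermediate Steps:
o(V, v) = 2 + V + v (o(V, v) = ((5 - 3) + V) + v = (2 + V) + v = 2 + V + v)
X(W) = -8*W (X(W) = -4*(W + W) = -8*W)
I(K) = -8*K
sqrt(o(x(9), 15) + I(109)) = sqrt((2 + 9 + 15) - 8*109) = sqrt(26 - 872) = sqrt(-846) = 3*I*sqrt(94)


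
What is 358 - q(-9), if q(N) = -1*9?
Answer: 367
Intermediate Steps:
q(N) = -9
358 - q(-9) = 358 - 1*(-9) = 358 + 9 = 367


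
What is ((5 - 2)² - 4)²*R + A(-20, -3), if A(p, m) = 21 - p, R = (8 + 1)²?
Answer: 2066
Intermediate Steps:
R = 81 (R = 9² = 81)
((5 - 2)² - 4)²*R + A(-20, -3) = ((5 - 2)² - 4)²*81 + (21 - 1*(-20)) = (3² - 4)²*81 + (21 + 20) = (9 - 4)²*81 + 41 = 5²*81 + 41 = 25*81 + 41 = 2025 + 41 = 2066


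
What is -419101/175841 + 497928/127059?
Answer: 11435201163/7447393873 ≈ 1.5355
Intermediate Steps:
-419101/175841 + 497928/127059 = -419101*1/175841 + 497928*(1/127059) = -419101/175841 + 165976/42353 = 11435201163/7447393873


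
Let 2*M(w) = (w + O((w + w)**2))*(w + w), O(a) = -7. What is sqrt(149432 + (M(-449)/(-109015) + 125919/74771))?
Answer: sqrt(9928461163776994317371165)/8151160565 ≈ 386.56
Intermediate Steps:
M(w) = w*(-7 + w) (M(w) = ((w - 7)*(w + w))/2 = ((-7 + w)*(2*w))/2 = (2*w*(-7 + w))/2 = w*(-7 + w))
sqrt(149432 + (M(-449)/(-109015) + 125919/74771)) = sqrt(149432 + (-449*(-7 - 449)/(-109015) + 125919/74771)) = sqrt(149432 + (-449*(-456)*(-1/109015) + 125919*(1/74771))) = sqrt(149432 + (204744*(-1/109015) + 125919/74771)) = sqrt(149432 + (-204744/109015 + 125919/74771)) = sqrt(149432 - 1581853839/8151160565) = sqrt(1218042643695241/8151160565) = sqrt(9928461163776994317371165)/8151160565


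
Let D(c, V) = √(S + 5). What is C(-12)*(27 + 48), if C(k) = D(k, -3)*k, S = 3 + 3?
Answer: -900*√11 ≈ -2985.0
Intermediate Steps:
S = 6
D(c, V) = √11 (D(c, V) = √(6 + 5) = √11)
C(k) = k*√11 (C(k) = √11*k = k*√11)
C(-12)*(27 + 48) = (-12*√11)*(27 + 48) = -12*√11*75 = -900*√11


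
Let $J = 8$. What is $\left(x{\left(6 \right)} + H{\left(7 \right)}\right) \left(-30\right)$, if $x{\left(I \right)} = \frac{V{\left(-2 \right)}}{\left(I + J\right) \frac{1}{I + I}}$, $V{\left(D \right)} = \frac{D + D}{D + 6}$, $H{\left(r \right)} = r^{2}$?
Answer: $- \frac{10110}{7} \approx -1444.3$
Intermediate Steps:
$V{\left(D \right)} = \frac{2 D}{6 + D}$
$x{\left(I \right)} = - \frac{2 I}{8 + I}$ ($x{\left(I \right)} = \frac{2 \left(-2\right) \frac{1}{6 - 2}}{\left(I + 8\right) \frac{1}{I + I}} = \frac{2 \left(-2\right) \frac{1}{4}}{\left(8 + I\right) \frac{1}{2 I}} = - \frac{1}{\frac{1}{2} \frac{1}{I} \left(8 + I\right)} = - \frac{2 I}{8 + I}$)
$\left(x{\left(6 \right)} + H{\left(7 \right)}\right) \left(-30\right) = \left(\left(-2\right) 6 \frac{1}{8 + 6} + 7^{2}\right) \left(-30\right) = \left(\left(-2\right) 6 \cdot \frac{1}{14} + 49\right) \left(-30\right) = \left(- \frac{6}{7} + 49\right) \left(-30\right) = \frac{337}{7} \left(-30\right) = - \frac{10110}{7}$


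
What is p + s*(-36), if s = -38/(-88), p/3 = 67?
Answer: 2040/11 ≈ 185.45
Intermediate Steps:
p = 201 (p = 3*67 = 201)
s = 19/44 (s = -38*(-1/88) = 19/44 ≈ 0.43182)
p + s*(-36) = 201 + (19/44)*(-36) = 201 - 171/11 = 2040/11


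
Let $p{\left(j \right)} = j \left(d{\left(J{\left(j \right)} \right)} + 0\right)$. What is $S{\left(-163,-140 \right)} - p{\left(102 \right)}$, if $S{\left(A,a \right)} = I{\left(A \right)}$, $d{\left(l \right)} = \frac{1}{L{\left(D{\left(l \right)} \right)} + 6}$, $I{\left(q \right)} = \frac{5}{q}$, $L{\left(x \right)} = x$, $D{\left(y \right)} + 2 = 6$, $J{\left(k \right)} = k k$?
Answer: $- \frac{8338}{815} \approx -10.231$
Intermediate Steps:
$J{\left(k \right)} = k^{2}$
$D{\left(y \right)} = 4$ ($D{\left(y \right)} = -2 + 6 = 4$)
$d{\left(l \right)} = \frac{1}{10}$ ($d{\left(l \right)} = \frac{1}{4 + 6} = \frac{1}{10}$)
$S{\left(A,a \right)} = \frac{5}{A}$
$p{\left(j \right)} = \frac{j}{10}$ ($p{\left(j \right)} = j \left(\frac{1}{10} + 0\right) = j \frac{1}{10} = \frac{j}{10}$)
$S{\left(-163,-140 \right)} - p{\left(102 \right)} = \frac{5}{-163} - \frac{1}{10} \cdot 102 = 5 \left(- \frac{1}{163}\right) - \frac{51}{5} = - \frac{5}{163} - \frac{51}{5} = - \frac{8338}{815}$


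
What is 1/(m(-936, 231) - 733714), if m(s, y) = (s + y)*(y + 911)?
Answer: -1/1538824 ≈ -6.4985e-7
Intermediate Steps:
m(s, y) = (911 + y)*(s + y) (m(s, y) = (s + y)*(911 + y) = (911 + y)*(s + y))
1/(m(-936, 231) - 733714) = 1/((231² + 911*(-936) + 911*231 - 936*231) - 733714) = 1/((53361 - 852696 + 210441 - 216216) - 733714) = 1/(-805110 - 733714) = 1/(-1538824) = -1/1538824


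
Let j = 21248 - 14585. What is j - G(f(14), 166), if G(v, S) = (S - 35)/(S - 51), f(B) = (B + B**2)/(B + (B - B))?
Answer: 766114/115 ≈ 6661.9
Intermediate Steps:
f(B) = (B + B**2)/B (f(B) = (B + B**2)/(B + 0) = (B + B**2)/B)
j = 6663
G(v, S) = (-35 + S)/(-51 + S)
j - G(f(14), 166) = 6663 - (-35 + 166)/(-51 + 166) = 6663 - 131/115 = 766114/115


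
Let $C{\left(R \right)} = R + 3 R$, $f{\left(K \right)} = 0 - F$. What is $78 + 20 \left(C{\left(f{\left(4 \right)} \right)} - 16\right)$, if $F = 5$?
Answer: $-642$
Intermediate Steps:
$f{\left(K \right)} = -5$ ($f{\left(K \right)} = 0 - 5 = -5$)
$C{\left(R \right)} = 4 R$
$78 + 20 \left(C{\left(f{\left(4 \right)} \right)} - 16\right) = 78 + 20 \left(4 \left(-5\right) - 16\right) = 78 + 20 \left(-20 - 16\right) = 78 + 20 \left(-36\right) = 78 - 720 = -642$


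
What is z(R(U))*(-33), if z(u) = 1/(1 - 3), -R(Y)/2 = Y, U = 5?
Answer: 33/2 ≈ 16.500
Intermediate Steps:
R(Y) = -2*Y
z(u) = -½ (z(u) = 1/(-2) = -½)
z(R(U))*(-33) = -½*(-33) = 33/2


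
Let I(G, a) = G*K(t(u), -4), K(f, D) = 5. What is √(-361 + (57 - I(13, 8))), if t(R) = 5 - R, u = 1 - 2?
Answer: 3*I*√41 ≈ 19.209*I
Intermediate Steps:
u = -1
I(G, a) = 5*G (I(G, a) = G*5 = 5*G)
√(-361 + (57 - I(13, 8))) = √(-361 + (57 - 5*13)) = √(-361 + (57 - 1*65)) = √(-361 + (57 - 65)) = √(-361 - 8) = √(-369) = 3*I*√41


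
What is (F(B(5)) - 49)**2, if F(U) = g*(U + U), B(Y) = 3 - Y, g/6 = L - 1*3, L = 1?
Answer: 1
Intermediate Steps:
g = -12 (g = 6*(1 - 1*3) = 6*(1 - 3) = 6*(-2) = -12)
F(U) = -24*U (F(U) = -12*(U + U) = -24*U)
(F(B(5)) - 49)**2 = (-24*(3 - 1*5) - 49)**2 = (-24*(3 - 5) - 49)**2 = (-24*(-2) - 49)**2 = (48 - 49)**2 = (-1)**2 = 1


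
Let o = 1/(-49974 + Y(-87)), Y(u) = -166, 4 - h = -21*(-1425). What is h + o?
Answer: -1500238941/50140 ≈ -29921.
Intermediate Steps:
h = -29921 (h = 4 - (-21)*(-1425) = 4 - 1*29925 = 4 - 29925 = -29921)
o = -1/50140 (o = 1/(-49974 - 166) = 1/(-50140) = -1/50140 ≈ -1.9944e-5)
h + o = -29921 - 1/50140 = -1500238941/50140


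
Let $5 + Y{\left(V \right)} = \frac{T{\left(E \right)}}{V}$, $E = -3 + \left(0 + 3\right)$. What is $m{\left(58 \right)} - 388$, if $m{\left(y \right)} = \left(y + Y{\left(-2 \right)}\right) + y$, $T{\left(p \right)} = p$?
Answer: $-277$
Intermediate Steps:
$E = 0$ ($E = -3 + 3 = 0$)
$Y{\left(V \right)} = -5$ ($Y{\left(V \right)} = -5 + \frac{0}{V} = -5 + 0 = -5$)
$m{\left(y \right)} = -5 + 2 y$ ($m{\left(y \right)} = \left(y - 5\right) + y = \left(-5 + y\right) + y = -5 + 2 y$)
$m{\left(58 \right)} - 388 = \left(-5 + 2 \cdot 58\right) - 388 = \left(-5 + 116\right) - 388 = 111 - 388 = -277$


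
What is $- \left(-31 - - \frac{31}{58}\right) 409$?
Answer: $\frac{722703}{58} \approx 12460.0$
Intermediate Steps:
$- \left(-31 - - \frac{31}{58}\right) 409 = - \left(-31 + \frac{31}{58}\right) 409 = - \frac{\left(-1767\right) 409}{58} = \left(-1\right) \left(- \frac{722703}{58}\right) = \frac{722703}{58}$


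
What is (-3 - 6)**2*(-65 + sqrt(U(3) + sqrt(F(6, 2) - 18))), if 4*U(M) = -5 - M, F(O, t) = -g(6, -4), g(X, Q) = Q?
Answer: -5265 + 81*sqrt(-2 + I*sqrt(14)) ≈ -5179.2 + 143.1*I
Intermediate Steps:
F(O, t) = 4 (F(O, t) = -1*(-4) = 4)
U(M) = -5/4 - M/4 (U(M) = (-5 - M)/4 = -5/4 - M/4)
(-3 - 6)**2*(-65 + sqrt(U(3) + sqrt(F(6, 2) - 18))) = (-3 - 6)**2*(-65 + sqrt((-5/4 - 1/4*3) + sqrt(4 - 18))) = (-9)**2*(-65 + sqrt((-5/4 - 3/4) + sqrt(-14))) = 81*(-65 + sqrt(-2 + I*sqrt(14))) = -5265 + 81*sqrt(-2 + I*sqrt(14))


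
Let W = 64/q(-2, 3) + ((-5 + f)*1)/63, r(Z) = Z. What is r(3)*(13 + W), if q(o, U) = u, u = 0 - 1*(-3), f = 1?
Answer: 2159/21 ≈ 102.81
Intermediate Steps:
u = 3 (u = 0 + 3 = 3)
q(o, U) = 3
W = 1340/63 (W = 64/3 + ((-5 + 1)*1)/63 = 64*(⅓) - 4*1*(1/63) = 64/3 - 4*1/63 = 64/3 - 4/63 = 1340/63 ≈ 21.270)
r(3)*(13 + W) = 3*(13 + 1340/63) = 3*(2159/63) = 2159/21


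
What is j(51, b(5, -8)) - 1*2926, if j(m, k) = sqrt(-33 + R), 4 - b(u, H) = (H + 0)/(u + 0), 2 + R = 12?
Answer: -2926 + I*sqrt(23) ≈ -2926.0 + 4.7958*I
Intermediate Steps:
R = 10 (R = -2 + 12 = 10)
b(u, H) = 4 - H/u (b(u, H) = 4 - (H + 0)/(u + 0) = 4 - H/u)
j(m, k) = I*sqrt(23) (j(m, k) = sqrt(-33 + 10) = sqrt(-23) = I*sqrt(23))
j(51, b(5, -8)) - 1*2926 = I*sqrt(23) - 1*2926 = I*sqrt(23) - 2926 = -2926 + I*sqrt(23)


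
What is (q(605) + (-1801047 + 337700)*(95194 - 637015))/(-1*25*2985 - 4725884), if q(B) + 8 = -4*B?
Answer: -792872132459/4800509 ≈ -1.6516e+5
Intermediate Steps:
q(B) = -8 - 4*B
(q(605) + (-1801047 + 337700)*(95194 - 637015))/(-1*25*2985 - 4725884) = ((-8 - 4*605) + (-1801047 + 337700)*(95194 - 637015))/(-1*25*2985 - 4725884) = ((-8 - 2420) - 1463347*(-541821))/(-25*2985 - 4725884) = (-2428 + 792872134887)/(-74625 - 4725884) = 792872132459/(-4800509) = 792872132459*(-1/4800509) = -792872132459/4800509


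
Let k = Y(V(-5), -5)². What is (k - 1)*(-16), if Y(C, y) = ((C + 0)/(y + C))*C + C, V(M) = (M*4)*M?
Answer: -243354224/361 ≈ -6.7411e+5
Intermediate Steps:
V(M) = 4*M² (V(M) = (4*M)*M = 4*M²)
Y(C, y) = C + C²/(C + y) (Y(C, y) = (C/(C + y))*C + C = C²/(C + y) + C = C + C²/(C + y))
k = 15210000/361 (k = ((4*(-5)²)*(-5 + 2*(4*(-5)²))/(4*(-5)² - 5))² = ((4*25)*(-5 + 2*(4*25))/(4*25 - 5))² = (100*(-5 + 2*100)/(100 - 5))² = (100*(-5 + 200)/95)² = (100*(1/95)*195)² = (3900/19)² = 15210000/361 ≈ 42133.)
(k - 1)*(-16) = (15210000/361 - 1)*(-16) = (15209639/361)*(-16) = -243354224/361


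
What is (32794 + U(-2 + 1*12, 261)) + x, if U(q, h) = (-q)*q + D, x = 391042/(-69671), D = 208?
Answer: 2291924200/69671 ≈ 32896.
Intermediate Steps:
x = -391042/69671 (x = 391042*(-1/69671) = -391042/69671 ≈ -5.6127)
U(q, h) = 208 - q² (U(q, h) = (-q)*q + 208 = -q² + 208 = 208 - q²)
(32794 + U(-2 + 1*12, 261)) + x = (32794 + (208 - (-2 + 1*12)²)) - 391042/69671 = (32794 + (208 - (-2 + 12)²)) - 391042/69671 = (32794 + (208 - 1*10²)) - 391042/69671 = (32794 + (208 - 1*100)) - 391042/69671 = (32794 + (208 - 100)) - 391042/69671 = (32794 + 108) - 391042/69671 = 32902 - 391042/69671 = 2291924200/69671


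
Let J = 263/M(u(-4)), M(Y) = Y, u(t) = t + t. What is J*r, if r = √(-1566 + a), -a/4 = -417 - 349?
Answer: -263*√1498/8 ≈ -1272.4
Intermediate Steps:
a = 3064 (a = -4*(-417 - 349) = -4*(-766) = 3064)
u(t) = 2*t
J = -263/8 (J = 263/((2*(-4))) = 263/(-8) = 263*(-⅛) = -263/8 ≈ -32.875)
r = √1498 (r = √(-1566 + 3064) = √1498 ≈ 38.704)
J*r = -263*√1498/8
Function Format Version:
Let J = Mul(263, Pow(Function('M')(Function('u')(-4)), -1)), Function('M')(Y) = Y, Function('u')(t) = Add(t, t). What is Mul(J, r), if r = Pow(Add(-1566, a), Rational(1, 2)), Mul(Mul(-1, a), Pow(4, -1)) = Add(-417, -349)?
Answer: Mul(Rational(-263, 8), Pow(1498, Rational(1, 2))) ≈ -1272.4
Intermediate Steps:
a = 3064 (a = Mul(-4, Add(-417, -349)) = Mul(-4, -766) = 3064)
Function('u')(t) = Mul(2, t)
J = Rational(-263, 8) (J = Mul(263, Pow(Mul(2, -4), -1)) = Mul(263, Pow(-8, -1)) = Mul(263, Rational(-1, 8)) = Rational(-263, 8) ≈ -32.875)
r = Pow(1498, Rational(1, 2)) (r = Pow(Add(-1566, 3064), Rational(1, 2)) = Pow(1498, Rational(1, 2)) ≈ 38.704)
Mul(J, r) = Mul(Rational(-263, 8), Pow(1498, Rational(1, 2)))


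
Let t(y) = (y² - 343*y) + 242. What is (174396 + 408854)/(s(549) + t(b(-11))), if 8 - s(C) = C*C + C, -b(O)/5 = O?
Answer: -58325/31754 ≈ -1.8368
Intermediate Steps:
b(O) = -5*O
t(y) = 242 + y² - 343*y
s(C) = 8 - C - C² (s(C) = 8 - (C*C + C) = 8 - (C² + C) = 8 - (C + C²) = 8 + (-C - C²) = 8 - C - C²)
(174396 + 408854)/(s(549) + t(b(-11))) = (174396 + 408854)/((8 - 1*549 - 1*549²) + (242 + (-5*(-11))² - (-1715)*(-11))) = 583250/((8 - 549 - 1*301401) + (242 + 55² - 343*55)) = 583250/((8 - 549 - 301401) + (242 + 3025 - 18865)) = 583250/(-301942 - 15598) = 583250/(-317540) = 583250*(-1/317540) = -58325/31754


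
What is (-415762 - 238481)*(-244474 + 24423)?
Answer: 143966826393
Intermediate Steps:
(-415762 - 238481)*(-244474 + 24423) = -654243*(-220051) = 143966826393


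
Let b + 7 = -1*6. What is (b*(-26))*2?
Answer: 676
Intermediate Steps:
b = -13 (b = -7 - 1*6 = -7 - 6 = -13)
(b*(-26))*2 = -13*(-26)*2 = 338*2 = 676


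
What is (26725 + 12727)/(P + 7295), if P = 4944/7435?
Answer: 293325620/54243269 ≈ 5.4076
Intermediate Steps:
P = 4944/7435 (P = 4944*(1/7435) = 4944/7435 ≈ 0.66496)
(26725 + 12727)/(P + 7295) = (26725 + 12727)/(4944/7435 + 7295) = 39452/(54243269/7435) = 39452*(7435/54243269) = 293325620/54243269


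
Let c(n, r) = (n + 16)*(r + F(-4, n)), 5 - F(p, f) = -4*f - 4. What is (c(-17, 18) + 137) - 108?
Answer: 70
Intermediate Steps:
F(p, f) = 9 + 4*f (F(p, f) = 5 - (-4*f - 4) = 5 - (-4 - 4*f) = 5 + (4 + 4*f) = 9 + 4*f)
c(n, r) = (16 + n)*(9 + r + 4*n) (c(n, r) = (n + 16)*(r + (9 + 4*n)) = (16 + n)*(9 + r + 4*n))
(c(-17, 18) + 137) - 108 = ((144 + 4*(-17)² + 16*18 + 73*(-17) - 17*18) + 137) - 108 = ((144 + 4*289 + 288 - 1241 - 306) + 137) - 108 = ((144 + 1156 + 288 - 1241 - 306) + 137) - 108 = (41 + 137) - 108 = 178 - 108 = 70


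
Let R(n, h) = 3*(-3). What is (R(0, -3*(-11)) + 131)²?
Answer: 14884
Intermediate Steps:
R(n, h) = -9
(R(0, -3*(-11)) + 131)² = (-9 + 131)² = 122² = 14884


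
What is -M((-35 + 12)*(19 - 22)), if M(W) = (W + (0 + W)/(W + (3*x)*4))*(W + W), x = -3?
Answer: -107916/11 ≈ -9810.5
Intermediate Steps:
M(W) = 2*W*(W + W/(-36 + W)) (M(W) = (W + (0 + W)/(W + (3*(-3))*4))*(W + W) = (W + W/(W - 9*4))*(2*W) = (W + W/(W - 36))*(2*W) = (W + W/(-36 + W))*(2*W) = 2*W*(W + W/(-36 + W)))
-M((-35 + 12)*(19 - 22)) = -2*((-35 + 12)*(19 - 22))²*(-35 + (-35 + 12)*(19 - 22))/(-36 + (-35 + 12)*(19 - 22)) = -2*(-23*(-3))²*(-35 - 23*(-3))/(-36 - 23*(-3)) = -2*69²*(-35 + 69)/(-36 + 69) = -2*4761*34/33 = -1*107916/11 = -107916/11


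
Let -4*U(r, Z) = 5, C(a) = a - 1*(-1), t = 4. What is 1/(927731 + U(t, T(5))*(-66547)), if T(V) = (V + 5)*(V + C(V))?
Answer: 4/4043659 ≈ 9.8920e-7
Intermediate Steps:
C(a) = 1 + a (C(a) = a + 1 = 1 + a)
T(V) = (1 + 2*V)*(5 + V) (T(V) = (V + 5)*(V + (1 + V)) = (5 + V)*(1 + 2*V) = (1 + 2*V)*(5 + V))
U(r, Z) = -5/4 (U(r, Z) = -¼*5 = -5/4)
1/(927731 + U(t, T(5))*(-66547)) = 1/(927731 - 5/4*(-66547)) = 1/(927731 + 332735/4) = 1/(4043659/4) = 4/4043659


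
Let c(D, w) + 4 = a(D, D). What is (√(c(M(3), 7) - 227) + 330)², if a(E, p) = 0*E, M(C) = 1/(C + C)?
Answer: (330 + I*√231)² ≈ 1.0867e+5 + 10031.0*I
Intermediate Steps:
M(C) = 1/(2*C)
a(E, p) = 0
c(D, w) = -4 (c(D, w) = -4 + 0 = -4)
(√(c(M(3), 7) - 227) + 330)² = (√(-4 - 227) + 330)² = (√(-231) + 330)² = (I*√231 + 330)² = (330 + I*√231)²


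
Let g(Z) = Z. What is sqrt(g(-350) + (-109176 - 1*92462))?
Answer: 2*I*sqrt(50497) ≈ 449.43*I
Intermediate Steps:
sqrt(g(-350) + (-109176 - 1*92462)) = sqrt(-350 + (-109176 - 1*92462)) = sqrt(-350 + (-109176 - 92462)) = sqrt(-350 - 201638) = sqrt(-201988) = 2*I*sqrt(50497)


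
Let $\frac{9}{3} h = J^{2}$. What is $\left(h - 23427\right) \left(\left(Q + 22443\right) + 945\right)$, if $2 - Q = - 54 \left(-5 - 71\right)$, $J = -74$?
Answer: $- \frac{1249829230}{3} \approx -4.1661 \cdot 10^{8}$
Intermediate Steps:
$h = \frac{5476}{3}$ ($h = \frac{\left(-74\right)^{2}}{3} = \frac{1}{3} \cdot 5476 = \frac{5476}{3} \approx 1825.3$)
$Q = -4102$ ($Q = 2 - - 54 \left(-5 - 71\right) = 2 - \left(-54\right) \left(-76\right) = 2 - 4104 = -4102$)
$\left(h - 23427\right) \left(\left(Q + 22443\right) + 945\right) = \left(\frac{5476}{3} - 23427\right) \left(\left(-4102 + 22443\right) + 945\right) = - \frac{64805 \left(18341 + 945\right)}{3} = \left(- \frac{64805}{3}\right) 19286 = - \frac{1249829230}{3}$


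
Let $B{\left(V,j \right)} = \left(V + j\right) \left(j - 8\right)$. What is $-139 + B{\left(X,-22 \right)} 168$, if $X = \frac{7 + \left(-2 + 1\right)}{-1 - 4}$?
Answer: $116789$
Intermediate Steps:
$X = - \frac{6}{5}$ ($X = \frac{7 - 1}{-5} = 6 \left(- \frac{1}{5}\right) = - \frac{6}{5} \approx -1.2$)
$B{\left(V,j \right)} = \left(-8 + j\right) \left(V + j\right)$ ($B{\left(V,j \right)} = \left(V + j\right) \left(-8 + j\right) = \left(-8 + j\right) \left(V + j\right)$)
$-139 + B{\left(X,-22 \right)} 168 = -139 + \left(\left(-22\right)^{2} - - \frac{48}{5} - -176 - - \frac{132}{5}\right) 168 = -139 + \left(484 + \frac{48}{5} + 176 + \frac{132}{5}\right) 168 = -139 + 696 \cdot 168 = -139 + 116928 = 116789$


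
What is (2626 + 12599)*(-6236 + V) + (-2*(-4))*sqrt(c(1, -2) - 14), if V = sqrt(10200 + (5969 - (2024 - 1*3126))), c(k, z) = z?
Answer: -94943100 + 32*I + 45675*sqrt(1919) ≈ -9.2942e+7 + 32.0*I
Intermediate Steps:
V = 3*sqrt(1919) (V = sqrt(10200 + (5969 - (2024 - 3126))) = sqrt(10200 + (5969 - 1*(-1102))) = sqrt(10200 + (5969 + 1102)) = sqrt(10200 + 7071) = sqrt(17271) = 3*sqrt(1919) ≈ 131.42)
(2626 + 12599)*(-6236 + V) + (-2*(-4))*sqrt(c(1, -2) - 14) = (2626 + 12599)*(-6236 + 3*sqrt(1919)) + (-2*(-4))*sqrt(-2 - 14) = 15225*(-6236 + 3*sqrt(1919)) + 8*sqrt(-16) = (-94943100 + 45675*sqrt(1919)) + 8*(4*I) = (-94943100 + 45675*sqrt(1919)) + 32*I = -94943100 + 32*I + 45675*sqrt(1919)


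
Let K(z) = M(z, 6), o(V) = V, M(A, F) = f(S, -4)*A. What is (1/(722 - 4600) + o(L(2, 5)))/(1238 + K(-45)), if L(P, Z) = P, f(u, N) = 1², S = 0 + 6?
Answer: 7755/4626454 ≈ 0.0016762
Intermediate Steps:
S = 6
f(u, N) = 1
M(A, F) = A (M(A, F) = 1*A = A)
K(z) = z
(1/(722 - 4600) + o(L(2, 5)))/(1238 + K(-45)) = (1/(722 - 4600) + 2)/(1238 - 45) = (1/(-3878) + 2)/1193 = (-1/3878 + 2)*(1/1193) = (7755/3878)*(1/1193) = 7755/4626454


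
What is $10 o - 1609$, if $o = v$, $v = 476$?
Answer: $3151$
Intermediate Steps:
$o = 476$
$10 o - 1609 = 10 \cdot 476 - 1609 = 4760 - 1609 = 3151$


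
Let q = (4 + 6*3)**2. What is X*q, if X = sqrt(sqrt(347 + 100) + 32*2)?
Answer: 484*sqrt(64 + sqrt(447)) ≈ 4466.0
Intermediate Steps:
q = 484 (q = (4 + 18)**2 = 22**2 = 484)
X = sqrt(64 + sqrt(447)) (X = sqrt(sqrt(447) + 64) = sqrt(64 + sqrt(447)) ≈ 9.2273)
X*q = sqrt(64 + sqrt(447))*484 = 484*sqrt(64 + sqrt(447))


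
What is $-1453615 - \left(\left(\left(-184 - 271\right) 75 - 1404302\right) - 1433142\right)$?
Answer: $1417954$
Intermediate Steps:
$-1453615 - \left(\left(\left(-184 - 271\right) 75 - 1404302\right) - 1433142\right) = -1453615 - \left(\left(\left(-455\right) 75 - 1404302\right) - 1433142\right) = -1453615 - \left(\left(-34125 - 1404302\right) - 1433142\right) = -1453615 - \left(-1438427 - 1433142\right) = -1453615 - -2871569 = -1453615 + 2871569 = 1417954$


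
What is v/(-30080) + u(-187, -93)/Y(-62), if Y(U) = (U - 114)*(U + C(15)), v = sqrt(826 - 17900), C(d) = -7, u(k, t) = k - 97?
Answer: -71/3036 - I*sqrt(17074)/30080 ≈ -0.023386 - 0.004344*I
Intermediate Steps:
u(k, t) = -97 + k
v = I*sqrt(17074) (v = sqrt(-17074) = I*sqrt(17074) ≈ 130.67*I)
Y(U) = (-114 + U)*(-7 + U) (Y(U) = (U - 114)*(U - 7) = (-114 + U)*(-7 + U))
v/(-30080) + u(-187, -93)/Y(-62) = (I*sqrt(17074))/(-30080) + (-97 - 187)/(798 + (-62)**2 - 121*(-62)) = (I*sqrt(17074))*(-1/30080) - 284/(798 + 3844 + 7502) = -I*sqrt(17074)/30080 - 284/12144 = -I*sqrt(17074)/30080 - 284*1/12144 = -I*sqrt(17074)/30080 - 71/3036 = -71/3036 - I*sqrt(17074)/30080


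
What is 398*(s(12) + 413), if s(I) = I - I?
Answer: 164374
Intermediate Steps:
s(I) = 0
398*(s(12) + 413) = 398*(0 + 413) = 398*413 = 164374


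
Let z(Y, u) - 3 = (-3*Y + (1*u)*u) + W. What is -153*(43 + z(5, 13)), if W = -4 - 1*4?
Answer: -29376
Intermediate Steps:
W = -8 (W = -4 - 4 = -8)
z(Y, u) = -5 + u² - 3*Y (z(Y, u) = 3 + ((-3*Y + (1*u)*u) - 8) = 3 + ((-3*Y + u*u) - 8) = 3 + ((-3*Y + u²) - 8) = 3 + ((u² - 3*Y) - 8) = 3 + (-8 + u² - 3*Y) = -5 + u² - 3*Y)
-153*(43 + z(5, 13)) = -153*(43 + (-5 + 13² - 3*5)) = -153*(43 + (-5 + 169 - 15)) = -153*(43 + 149) = -153*192 = -29376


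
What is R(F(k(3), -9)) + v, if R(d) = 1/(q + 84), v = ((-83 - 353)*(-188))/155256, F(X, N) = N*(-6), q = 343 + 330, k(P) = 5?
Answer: 7775629/14691099 ≈ 0.52927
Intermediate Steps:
q = 673
F(X, N) = -6*N
v = 10246/19407 (v = -436*(-188)*(1/155256) = 81968*(1/155256) = 10246/19407 ≈ 0.52795)
R(d) = 1/757 (R(d) = 1/(673 + 84) = 1/757)
R(F(k(3), -9)) + v = 1/757 + 10246/19407 = 7775629/14691099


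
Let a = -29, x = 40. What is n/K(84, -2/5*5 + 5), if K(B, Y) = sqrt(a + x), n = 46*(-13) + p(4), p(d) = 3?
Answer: -595*sqrt(11)/11 ≈ -179.40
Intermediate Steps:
n = -595 (n = 46*(-13) + 3 = -598 + 3 = -595)
K(B, Y) = sqrt(11) (K(B, Y) = sqrt(-29 + 40) = sqrt(11))
n/K(84, -2/5*5 + 5) = -595*sqrt(11)/11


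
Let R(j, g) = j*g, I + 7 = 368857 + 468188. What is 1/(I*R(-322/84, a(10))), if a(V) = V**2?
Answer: -3/962593700 ≈ -3.1166e-9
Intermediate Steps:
I = 837038 (I = -7 + (368857 + 468188) = -7 + 837045 = 837038)
R(j, g) = g*j
1/(I*R(-322/84, a(10))) = 1/(837038*((10**2*(-322/84)))) = 1/(837038*((100*(-322*1/84)))) = 1/(837038*((100*(-23/6)))) = 1/(837038*(-1150/3)) = (1/837038)*(-3/1150) = -3/962593700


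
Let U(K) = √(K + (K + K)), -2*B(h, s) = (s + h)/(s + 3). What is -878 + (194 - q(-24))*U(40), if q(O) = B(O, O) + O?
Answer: -878 + 3068*√30/7 ≈ 1522.6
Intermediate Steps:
B(h, s) = -(h + s)/(2*(3 + s)) (B(h, s) = -(s + h)/(2*(s + 3)) = -(h + s)/(2*(3 + s)))
U(K) = √3*√K (U(K) = √(K + 2*K) = √(3*K) = √3*√K)
q(O) = O - O/(3 + O) (q(O) = (-O - O)/(2*(3 + O)) + O = (-2*O)/(2*(3 + O)) + O = -O/(3 + O) + O = O - O/(3 + O))
-878 + (194 - q(-24))*U(40) = -878 + (194 - (-24)*(2 - 24)/(3 - 24))*(√3*√40) = -878 + (194 - (-24)*(-22)/(-21))*(√3*(2*√10)) = -878 + (194 - (-24)*(-1)*(-22)/21)*(2*√30) = -878 + (194 - 1*(-176/7))*(2*√30) = -878 + (194 + 176/7)*(2*√30) = -878 + 1534*(2*√30)/7 = -878 + 3068*√30/7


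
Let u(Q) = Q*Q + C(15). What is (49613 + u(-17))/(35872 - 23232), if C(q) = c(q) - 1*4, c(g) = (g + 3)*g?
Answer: 6271/1580 ≈ 3.9690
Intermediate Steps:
c(g) = g*(3 + g) (c(g) = (3 + g)*g = g*(3 + g))
C(q) = -4 + q*(3 + q) (C(q) = q*(3 + q) - 1*4 = q*(3 + q) - 4 = -4 + q*(3 + q))
u(Q) = 266 + Q**2 (u(Q) = Q*Q + (-4 + 15*(3 + 15)) = Q**2 + (-4 + 15*18) = Q**2 + (-4 + 270) = Q**2 + 266 = 266 + Q**2)
(49613 + u(-17))/(35872 - 23232) = (49613 + (266 + (-17)**2))/(35872 - 23232) = (49613 + (266 + 289))/12640 = (49613 + 555)*(1/12640) = 50168*(1/12640) = 6271/1580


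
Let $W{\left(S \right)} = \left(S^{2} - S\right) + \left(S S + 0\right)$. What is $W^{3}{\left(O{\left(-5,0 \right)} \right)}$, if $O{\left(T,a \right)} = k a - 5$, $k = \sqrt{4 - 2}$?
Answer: $166375$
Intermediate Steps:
$k = \sqrt{2} \approx 1.4142$
$O{\left(T,a \right)} = -5 + a \sqrt{2}$ ($O{\left(T,a \right)} = \sqrt{2} a - 5 = a \sqrt{2} - 5 = -5 + a \sqrt{2}$)
$W{\left(S \right)} = - S + 2 S^{2}$ ($W{\left(S \right)} = \left(S^{2} - S\right) + \left(S^{2} + 0\right) = \left(S^{2} - S\right) + S^{2} = - S + 2 S^{2}$)
$W^{3}{\left(O{\left(-5,0 \right)} \right)} = \left(\left(-5 + 0 \sqrt{2}\right) \left(-1 + 2 \left(-5 + 0 \sqrt{2}\right)\right)\right)^{3} = \left(\left(-5 + 0\right) \left(-1 + 2 \left(-5 + 0\right)\right)\right)^{3} = \left(- 5 \left(-1 + 2 \left(-5\right)\right)\right)^{3} = \left(- 5 \left(-1 - 10\right)\right)^{3} = \left(\left(-5\right) \left(-11\right)\right)^{3} = 55^{3} = 166375$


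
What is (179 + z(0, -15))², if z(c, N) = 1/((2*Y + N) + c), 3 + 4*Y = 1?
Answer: 8196769/256 ≈ 32019.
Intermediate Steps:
Y = -½ (Y = -¾ + (¼)*1 = -¾ + ¼ = -½ ≈ -0.50000)
z(c, N) = 1/(-1 + N + c) (z(c, N) = 1/((2*(-½) + N) + c) = 1/((-1 + N) + c) = 1/(-1 + N + c))
(179 + z(0, -15))² = (179 + 1/(-1 - 15 + 0))² = (179 + 1/(-16))² = (179 - 1/16)² = (2863/16)² = 8196769/256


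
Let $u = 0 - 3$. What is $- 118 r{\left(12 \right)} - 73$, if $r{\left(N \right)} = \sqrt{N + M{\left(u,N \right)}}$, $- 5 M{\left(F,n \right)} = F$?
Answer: $-73 - \frac{354 \sqrt{35}}{5} \approx -491.86$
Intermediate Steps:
$u = -3$ ($u = 0 - 3 = -3$)
$M{\left(F,n \right)} = - \frac{F}{5}$
$r{\left(N \right)} = \sqrt{\frac{3}{5} + N}$ ($r{\left(N \right)} = \sqrt{N - - \frac{3}{5}} = \sqrt{N + \frac{3}{5}} = \sqrt{\frac{3}{5} + N}$)
$- 118 r{\left(12 \right)} - 73 = - 118 \frac{\sqrt{15 + 25 \cdot 12}}{5} - 73 = - 118 \frac{\sqrt{15 + 300}}{5} - 73 = - 118 \frac{\sqrt{315}}{5} - 73 = - 118 \frac{3 \sqrt{35}}{5} - 73 = - \frac{354 \sqrt{35}}{5} - 73 = -73 - \frac{354 \sqrt{35}}{5}$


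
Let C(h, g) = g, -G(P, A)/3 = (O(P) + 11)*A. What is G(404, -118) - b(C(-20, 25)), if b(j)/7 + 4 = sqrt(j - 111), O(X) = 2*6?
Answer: 8170 - 7*I*sqrt(86) ≈ 8170.0 - 64.915*I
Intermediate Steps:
O(X) = 12
G(P, A) = -69*A (G(P, A) = -3*(12 + 11)*A = -69*A)
b(j) = -28 + 7*sqrt(-111 + j) (b(j) = -28 + 7*sqrt(j - 111) = -28 + 7*sqrt(-111 + j))
G(404, -118) - b(C(-20, 25)) = -69*(-118) - (-28 + 7*sqrt(-111 + 25)) = 8142 - (-28 + 7*sqrt(-86)) = 8142 - (-28 + 7*(I*sqrt(86))) = 8142 - (-28 + 7*I*sqrt(86)) = 8142 + (28 - 7*I*sqrt(86)) = 8170 - 7*I*sqrt(86)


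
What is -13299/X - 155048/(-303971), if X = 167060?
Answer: 21859808551/50781395260 ≈ 0.43047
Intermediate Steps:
-13299/X - 155048/(-303971) = -13299/167060 - 155048/(-303971) = -13299*1/167060 - 155048*(-1/303971) = -13299/167060 + 155048/303971 = 21859808551/50781395260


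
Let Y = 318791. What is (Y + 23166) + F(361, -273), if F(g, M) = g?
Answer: 342318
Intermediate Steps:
(Y + 23166) + F(361, -273) = (318791 + 23166) + 361 = 341957 + 361 = 342318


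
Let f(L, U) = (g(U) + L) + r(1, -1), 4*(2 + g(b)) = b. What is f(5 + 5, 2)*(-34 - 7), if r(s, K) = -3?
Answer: -451/2 ≈ -225.50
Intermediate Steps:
g(b) = -2 + b/4
f(L, U) = -5 + L + U/4 (f(L, U) = ((-2 + U/4) + L) - 3 = (-2 + L + U/4) - 3 = -5 + L + U/4)
f(5 + 5, 2)*(-34 - 7) = (-5 + (5 + 5) + (¼)*2)*(-34 - 7) = (-5 + 10 + ½)*(-41) = (11/2)*(-41) = -451/2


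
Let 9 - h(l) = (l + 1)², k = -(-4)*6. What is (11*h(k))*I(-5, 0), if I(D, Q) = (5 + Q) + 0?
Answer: -33880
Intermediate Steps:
I(D, Q) = 5 + Q
k = 24 (k = -1*(-24) = 24)
h(l) = 9 - (1 + l)² (h(l) = 9 - (l + 1)² = 9 - (1 + l)²)
(11*h(k))*I(-5, 0) = (11*(9 - (1 + 24)²))*(5 + 0) = (11*(9 - 1*25²))*5 = (11*(9 - 1*625))*5 = (11*(9 - 625))*5 = (11*(-616))*5 = -6776*5 = -33880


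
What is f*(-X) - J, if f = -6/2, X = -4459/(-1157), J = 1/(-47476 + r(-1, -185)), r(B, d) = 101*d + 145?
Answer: 67930553/5875424 ≈ 11.562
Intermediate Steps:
r(B, d) = 145 + 101*d
J = -1/66016 (J = 1/(-47476 + (145 + 101*(-185))) = 1/(-47476 + (145 - 18685)) = 1/(-47476 - 18540) = 1/(-66016) = -1/66016 ≈ -1.5148e-5)
X = 343/89 (X = -4459*(-1/1157) = 343/89 ≈ 3.8539)
f = -3 (f = -6*½ = -3)
f*(-X) - J = -(-3)*343/89 - 1*(-1/66016) = -3*(-343/89) + 1/66016 = 1029/89 + 1/66016 = 67930553/5875424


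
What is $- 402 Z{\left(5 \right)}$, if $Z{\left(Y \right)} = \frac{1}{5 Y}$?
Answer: $- \frac{402}{25} \approx -16.08$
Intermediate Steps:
$Z{\left(Y \right)} = \frac{1}{5 Y}$
$- 402 Z{\left(5 \right)} = - 402 \frac{1}{5 \cdot 5} = - 402 \cdot \frac{1}{5} \cdot \frac{1}{5} = \left(-402\right) \frac{1}{25} = - \frac{402}{25}$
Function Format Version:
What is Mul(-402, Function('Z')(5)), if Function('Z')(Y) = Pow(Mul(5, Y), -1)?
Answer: Rational(-402, 25) ≈ -16.080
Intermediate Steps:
Function('Z')(Y) = Mul(Rational(1, 5), Pow(Y, -1))
Mul(-402, Function('Z')(5)) = Mul(-402, Mul(Rational(1, 5), Pow(5, -1))) = Mul(-402, Mul(Rational(1, 5), Rational(1, 5))) = Mul(-402, Rational(1, 25)) = Rational(-402, 25)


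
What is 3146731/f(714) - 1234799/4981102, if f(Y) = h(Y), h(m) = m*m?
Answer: 9030427663/1524217212 ≈ 5.9246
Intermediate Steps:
h(m) = m²
f(Y) = Y²
3146731/f(714) - 1234799/4981102 = 3146731/(714²) - 1234799/4981102 = 3146731/509796 - 1234799*1/4981102 = 3146731*(1/509796) - 1234799/4981102 = 64219/10404 - 1234799/4981102 = 9030427663/1524217212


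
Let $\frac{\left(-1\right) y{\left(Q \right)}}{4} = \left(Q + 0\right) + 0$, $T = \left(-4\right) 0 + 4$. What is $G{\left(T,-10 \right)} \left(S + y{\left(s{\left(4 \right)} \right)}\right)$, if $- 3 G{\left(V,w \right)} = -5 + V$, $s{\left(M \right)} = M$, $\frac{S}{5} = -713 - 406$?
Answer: $- \frac{5611}{3} \approx -1870.3$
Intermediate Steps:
$S = -5595$ ($S = 5 \left(-713 - 406\right) = 5 \left(-1119\right) = -5595$)
$T = 4$ ($T = 0 + 4 = 4$)
$y{\left(Q \right)} = - 4 Q$ ($y{\left(Q \right)} = - 4 \left(\left(Q + 0\right) + 0\right) = - 4 \left(Q + 0\right) = - 4 Q$)
$G{\left(V,w \right)} = \frac{5}{3} - \frac{V}{3}$ ($G{\left(V,w \right)} = - \frac{-5 + V}{3} = \frac{5}{3} - \frac{V}{3}$)
$G{\left(T,-10 \right)} \left(S + y{\left(s{\left(4 \right)} \right)}\right) = \left(\frac{5}{3} - \frac{4}{3}\right) \left(-5595 - 16\right) = \frac{1}{3} \left(-5611\right) = - \frac{5611}{3}$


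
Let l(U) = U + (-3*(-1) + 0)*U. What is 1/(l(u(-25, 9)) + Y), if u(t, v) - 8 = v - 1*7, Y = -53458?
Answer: -1/53418 ≈ -1.8720e-5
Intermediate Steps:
u(t, v) = 1 + v (u(t, v) = 8 + (v - 1*7) = 8 + (v - 7) = 8 + (-7 + v) = 1 + v)
l(U) = 4*U (l(U) = U + (3 + 0)*U = U + 3*U = 4*U)
1/(l(u(-25, 9)) + Y) = 1/(4*(1 + 9) - 53458) = 1/(4*10 - 53458) = 1/(40 - 53458) = 1/(-53418) = -1/53418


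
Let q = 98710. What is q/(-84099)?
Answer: -98710/84099 ≈ -1.1737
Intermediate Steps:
q/(-84099) = 98710/(-84099) = 98710*(-1/84099) = -98710/84099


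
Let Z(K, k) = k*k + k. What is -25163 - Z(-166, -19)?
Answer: -25505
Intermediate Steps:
Z(K, k) = k + k² (Z(K, k) = k² + k = k + k²)
-25163 - Z(-166, -19) = -25163 - (-19)*(1 - 19) = -25163 - (-19)*(-18) = -25163 - 1*342 = -25163 - 342 = -25505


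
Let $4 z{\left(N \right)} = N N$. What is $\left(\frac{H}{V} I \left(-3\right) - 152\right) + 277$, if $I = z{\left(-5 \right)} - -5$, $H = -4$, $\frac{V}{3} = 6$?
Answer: $\frac{265}{2} \approx 132.5$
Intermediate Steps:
$V = 18$ ($V = 3 \cdot 6 = 18$)
$z{\left(N \right)} = \frac{N^{2}}{4}$ ($z{\left(N \right)} = \frac{N N}{4} = \frac{N^{2}}{4}$)
$I = \frac{45}{4}$ ($I = \frac{\left(-5\right)^{2}}{4} - -5 = \frac{1}{4} \cdot 25 + 5 = \frac{25}{4} + 5 = \frac{45}{4} \approx 11.25$)
$\left(\frac{H}{V} I \left(-3\right) - 152\right) + 277 = \left(- \frac{4}{18} \cdot \frac{45}{4} \left(-3\right) - 152\right) + 277 = \left(\left(-4\right) \frac{1}{18} \cdot \frac{45}{4} \left(-3\right) - 152\right) + 277 = \left(\left(- \frac{2}{9}\right) \frac{45}{4} \left(-3\right) - 152\right) + 277 = \left(\left(- \frac{5}{2}\right) \left(-3\right) - 152\right) + 277 = \left(\frac{15}{2} - 152\right) + 277 = - \frac{289}{2} + 277 = \frac{265}{2}$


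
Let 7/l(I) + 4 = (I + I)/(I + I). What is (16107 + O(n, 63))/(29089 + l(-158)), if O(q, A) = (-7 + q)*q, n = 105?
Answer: 79191/87260 ≈ 0.90753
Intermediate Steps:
l(I) = -7/3 (l(I) = 7/(-4 + (I + I)/(I + I)) = 7/(-4 + (2*I)/((2*I))) = 7/(-4 + (2*I)*(1/(2*I))) = 7/(-4 + 1) = 7/(-3) = 7*(-⅓) = -7/3)
O(q, A) = q*(-7 + q)
(16107 + O(n, 63))/(29089 + l(-158)) = (16107 + 105*(-7 + 105))/(29089 - 7/3) = (16107 + 105*98)/(87260/3) = (16107 + 10290)*(3/87260) = 26397*(3/87260) = 79191/87260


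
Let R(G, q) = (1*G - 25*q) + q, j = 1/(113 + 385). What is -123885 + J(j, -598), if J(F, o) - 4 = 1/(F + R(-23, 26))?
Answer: -39915078103/322205 ≈ -1.2388e+5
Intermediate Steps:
j = 1/498 ≈ 0.0020080
R(G, q) = G - 24*q (R(G, q) = (G - 25*q) + q = G - 24*q)
J(F, o) = 4 + 1/(-647 + F) (J(F, o) = 4 + 1/(F + (-23 - 24*26)) = 4 + 1/(F + (-23 - 624)) = 4 + 1/(F - 647) = 4 + 1/(-647 + F))
-123885 + J(j, -598) = -123885 + (-2587 + 4*(1/498))/(-647 + 1/498) = -123885 + (-2587 + 2/249)/(-322205/498) = -123885 - 498/322205*(-644161/249) = -123885 + 1288322/322205 = -39915078103/322205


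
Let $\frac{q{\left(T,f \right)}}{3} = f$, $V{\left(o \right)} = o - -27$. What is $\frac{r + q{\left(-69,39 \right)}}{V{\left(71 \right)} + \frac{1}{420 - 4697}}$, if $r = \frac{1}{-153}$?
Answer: $\frac{15311660}{12825837} \approx 1.1938$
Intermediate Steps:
$V{\left(o \right)} = 27 + o$ ($V{\left(o \right)} = o + 27 = 27 + o$)
$q{\left(T,f \right)} = 3 f$
$r = - \frac{1}{153} \approx -0.0065359$
$\frac{r + q{\left(-69,39 \right)}}{V{\left(71 \right)} + \frac{1}{420 - 4697}} = \frac{- \frac{1}{153} + 3 \cdot 39}{\left(27 + 71\right) + \frac{1}{420 - 4697}} = \frac{- \frac{1}{153} + 117}{98 + \frac{1}{-4277}} = \frac{17900}{153 \left(98 - \frac{1}{4277}\right)} = \frac{17900}{153 \cdot \frac{419145}{4277}} = \frac{17900}{153} \cdot \frac{4277}{419145} = \frac{15311660}{12825837}$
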